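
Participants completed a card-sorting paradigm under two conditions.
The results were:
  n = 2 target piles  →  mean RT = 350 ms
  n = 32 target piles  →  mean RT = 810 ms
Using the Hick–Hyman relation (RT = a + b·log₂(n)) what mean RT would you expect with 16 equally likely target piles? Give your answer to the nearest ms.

695 ms

Solve the two-equation system in a and b:
  b = (810 − 350) / (log₂ 32 − log₂ 2) = 460 / (5 − 1) = 115 ms/bit
  a = 350 − 115 × 1 = 235 ms
Then RT(16) = 235 + 115 × log₂ 16 = 235 + 115 × 4 ≈ 695.000 ms.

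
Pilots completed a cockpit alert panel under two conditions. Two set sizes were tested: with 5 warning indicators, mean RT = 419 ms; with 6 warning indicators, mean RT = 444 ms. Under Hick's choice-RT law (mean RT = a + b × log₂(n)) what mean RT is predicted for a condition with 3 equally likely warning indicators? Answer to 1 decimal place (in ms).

Fit slope and intercept:
  b = (444 − 419) / (log₂ 6 − log₂ 5) = 25 / (2.5850 − 2.3219) = 95.045 ms/bit
  a = 419 − 95.045 × 2.3219 = 198.313 ms
Then RT(3) = 198.313 + 95.045 × log₂ 3 = 198.313 + 95.045 × 1.5850 ≈ 348.955 ms.

349.0 ms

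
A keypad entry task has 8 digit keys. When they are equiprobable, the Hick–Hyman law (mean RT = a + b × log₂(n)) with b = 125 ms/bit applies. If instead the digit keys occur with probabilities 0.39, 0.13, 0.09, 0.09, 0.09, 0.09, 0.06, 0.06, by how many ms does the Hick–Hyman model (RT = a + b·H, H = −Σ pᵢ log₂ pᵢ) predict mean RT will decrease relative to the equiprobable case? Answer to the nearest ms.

44 ms

The RT saving is b·ΔH. Equiprobable H₀ = log₂(8) = 3.0000 bits; with the given probabilities H = 2.6501 bits.
b·(H₀ − H) = 125 × (3.0000 − 2.6501) = 43.73 ms.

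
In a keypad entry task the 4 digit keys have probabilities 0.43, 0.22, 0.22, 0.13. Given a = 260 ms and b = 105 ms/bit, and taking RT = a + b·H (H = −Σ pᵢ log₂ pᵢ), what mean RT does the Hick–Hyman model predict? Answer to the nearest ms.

456 ms

Entropy contributions −pᵢ log₂ pᵢ: 0.5236, 0.4806, 0.4806, 0.3826; sum H = 1.8674 bits.
RT = a + bH = 260 + 105·1.8674 = 456.07 ms.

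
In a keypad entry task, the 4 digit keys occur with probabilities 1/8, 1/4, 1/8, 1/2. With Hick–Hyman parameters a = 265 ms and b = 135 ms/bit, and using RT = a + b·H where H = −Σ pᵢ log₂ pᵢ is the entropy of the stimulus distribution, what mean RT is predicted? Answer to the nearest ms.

501 ms

Each term −pᵢ log₂ pᵢ: 0.125·3 + 0.25·2 + 0.125·3 + 0.5·1; summed, H = 1.750 bits.
Mean RT = a + bH = 265 + 135·1.750 = 501.25 ms.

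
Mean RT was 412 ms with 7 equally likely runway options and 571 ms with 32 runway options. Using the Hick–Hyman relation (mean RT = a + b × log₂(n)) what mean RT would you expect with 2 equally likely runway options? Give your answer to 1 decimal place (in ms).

Solve the two-equation system in a and b:
  b = (571 − 412) / (log₂ 32 − log₂ 7) = 159 / (5 − 2.8074) = 72.515 ms/bit
  a = 412 − 72.515 × 2.8074 = 208.424 ms
Then RT(2) = 208.424 + 72.515 × log₂ 2 = 208.424 + 72.515 × 1 ≈ 280.939 ms.

280.9 ms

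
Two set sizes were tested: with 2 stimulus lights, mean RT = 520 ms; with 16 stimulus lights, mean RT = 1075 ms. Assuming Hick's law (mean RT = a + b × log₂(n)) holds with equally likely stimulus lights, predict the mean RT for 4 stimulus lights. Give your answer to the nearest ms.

Solve the two-equation system in a and b:
  b = (1075 − 520) / (log₂ 16 − log₂ 2) = 555 / (4 − 1) = 185 ms/bit
  a = 520 − 185 × 1 = 335 ms
Then RT(4) = 335 + 185 × log₂ 4 = 335 + 185 × 2 ≈ 705.000 ms.

705 ms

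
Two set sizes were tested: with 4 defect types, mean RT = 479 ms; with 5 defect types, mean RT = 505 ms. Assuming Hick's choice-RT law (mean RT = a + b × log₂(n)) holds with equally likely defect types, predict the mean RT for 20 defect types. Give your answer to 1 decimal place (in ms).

Solve the two-equation system in a and b:
  b = (505 − 479) / (log₂ 5 − log₂ 4) = 26 / (2.3219 − 2) = 80.763 ms/bit
  a = 479 − 80.763 × 2 = 317.473 ms
Then RT(20) = 317.473 + 80.763 × log₂ 20 = 317.473 + 80.763 × 4.3219 ≈ 666.527 ms.

666.5 ms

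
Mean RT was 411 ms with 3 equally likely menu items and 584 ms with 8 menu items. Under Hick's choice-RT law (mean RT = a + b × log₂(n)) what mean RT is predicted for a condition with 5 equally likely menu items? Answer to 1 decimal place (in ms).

Solve the two-equation system in a and b:
  b = (584 − 411) / (log₂ 8 − log₂ 3) = 173 / (3 − 1.5850) = 122.258 ms/bit
  a = 411 − 122.258 × 1.5850 = 217.225 ms
Then RT(5) = 217.225 + 122.258 × log₂ 5 = 217.225 + 122.258 × 2.3219 ≈ 501.100 ms.

501.1 ms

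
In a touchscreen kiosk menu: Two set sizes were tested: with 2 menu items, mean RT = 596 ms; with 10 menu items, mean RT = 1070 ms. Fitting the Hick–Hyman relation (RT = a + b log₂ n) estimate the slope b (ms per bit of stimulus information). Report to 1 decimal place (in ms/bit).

b = (RT₂ − RT₁)/(log₂ n₂ − log₂ n₁) = (1070 − 596)/(3.3219 − 1) = 204.141 ms/bit.

204.1 ms/bit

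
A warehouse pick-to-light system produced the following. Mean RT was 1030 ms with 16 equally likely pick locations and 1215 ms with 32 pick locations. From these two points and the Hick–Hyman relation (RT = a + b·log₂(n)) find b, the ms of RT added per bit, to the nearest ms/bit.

b = (RT₂ − RT₁)/(log₂ n₂ − log₂ n₁) = (1215 − 1030)/(5 − 4) = 185 ms/bit.

185 ms/bit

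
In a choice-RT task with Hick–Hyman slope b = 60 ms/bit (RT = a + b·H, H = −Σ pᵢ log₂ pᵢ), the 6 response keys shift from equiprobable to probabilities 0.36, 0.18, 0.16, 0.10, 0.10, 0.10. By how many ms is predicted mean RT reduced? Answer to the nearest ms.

11 ms

Equiprobable entropy H₀ = log₂ 6 = 2.5850 bits.
Skewed entropy H = −Σ pᵢ log₂ pᵢ = 2.3955 bits.
ΔRT = b·(H₀ − H) = 60 × 0.1894 = 11.37 ms.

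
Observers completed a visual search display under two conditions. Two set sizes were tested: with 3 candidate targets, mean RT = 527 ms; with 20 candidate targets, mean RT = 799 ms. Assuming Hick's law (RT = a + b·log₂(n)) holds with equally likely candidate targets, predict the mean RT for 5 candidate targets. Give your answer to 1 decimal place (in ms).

Fit slope and intercept:
  b = (799 − 527) / (log₂ 20 − log₂ 3) = 272 / (4.3219 − 1.5850) = 99.380 ms/bit
  a = 527 − 99.380 × 1.5850 = 369.486 ms
Then RT(5) = 369.486 + 99.380 × log₂ 5 = 369.486 + 99.380 × 2.3219 ≈ 600.240 ms.

600.2 ms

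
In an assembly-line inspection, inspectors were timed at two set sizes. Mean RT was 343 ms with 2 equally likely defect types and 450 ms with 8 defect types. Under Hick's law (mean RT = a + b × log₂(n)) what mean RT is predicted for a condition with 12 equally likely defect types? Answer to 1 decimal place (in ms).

481.3 ms

With log₂ n on the abscissa the relation is linear; from the two conditions:
  b = (450 − 343) / (log₂ 8 − log₂ 2) = 107 / (3 − 1) = 53.500 ms/bit
  a = 343 − 53.500 × 1 = 289.500 ms
Then RT(12) = 289.500 + 53.500 × log₂ 12 = 289.500 + 53.500 × 3.5850 ≈ 481.295 ms.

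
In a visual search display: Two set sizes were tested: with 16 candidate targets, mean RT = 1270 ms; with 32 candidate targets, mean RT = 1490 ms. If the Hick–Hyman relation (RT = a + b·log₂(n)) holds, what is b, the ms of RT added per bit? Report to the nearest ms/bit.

Slope: b = (1490 − 1270) / (log₂ 32 − log₂ 16) = 220/1.0000 = 220 ms/bit.

220 ms/bit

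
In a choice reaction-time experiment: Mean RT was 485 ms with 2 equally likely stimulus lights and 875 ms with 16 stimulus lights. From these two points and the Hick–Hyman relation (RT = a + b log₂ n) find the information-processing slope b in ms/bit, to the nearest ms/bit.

The slope on a log₂ axis is (875 − 485) / (4 − 1) = 130 ms/bit.

130 ms/bit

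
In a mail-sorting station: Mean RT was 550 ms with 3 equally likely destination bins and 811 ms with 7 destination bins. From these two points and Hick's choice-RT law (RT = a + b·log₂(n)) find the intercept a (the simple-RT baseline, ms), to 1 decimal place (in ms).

Slope: b = (811 − 550) / (log₂ 7 − log₂ 3) = 261/1.2224 = 213.516 ms/bit.
Intercept: a = 550 − 213.516·log₂(3) = 211.586 ms.

211.6 ms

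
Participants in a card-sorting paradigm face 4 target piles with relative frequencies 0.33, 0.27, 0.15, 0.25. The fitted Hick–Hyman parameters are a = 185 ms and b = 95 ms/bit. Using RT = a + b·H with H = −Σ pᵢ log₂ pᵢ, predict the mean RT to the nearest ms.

Entropy contributions −pᵢ log₂ pᵢ: 0.5278, 0.5100, 0.4105, 0.5000; sum H = 1.9484 bits.
RT = a + bH = 185 + 95·1.9484 = 370.10 ms.

370 ms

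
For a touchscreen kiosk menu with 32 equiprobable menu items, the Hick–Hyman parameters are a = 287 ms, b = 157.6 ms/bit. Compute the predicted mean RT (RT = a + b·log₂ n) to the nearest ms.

log₂(32) = 5 bits, so RT = 287 + 157.6 × 5 ≈ 1075.000 ms.

1075 ms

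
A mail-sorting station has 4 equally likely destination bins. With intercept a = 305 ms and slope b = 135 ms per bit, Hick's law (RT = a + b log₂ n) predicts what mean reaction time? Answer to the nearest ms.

575 ms

log₂(4) = 2 bits, so RT = 305 + 135 × 2 ≈ 575.000 ms.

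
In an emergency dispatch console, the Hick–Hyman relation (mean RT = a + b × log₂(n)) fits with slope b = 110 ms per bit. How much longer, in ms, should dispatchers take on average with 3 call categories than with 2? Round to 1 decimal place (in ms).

The intercept a cancels: ΔRT = b·(log₂ n₂ − log₂ n₁) = b·log₂(n₂/n₁).
log₂(3) − log₂(2) = 1.5850 − 1 = 0.5850.
ΔRT = 110 × 0.5850 = 64.346 ms.

64.3 ms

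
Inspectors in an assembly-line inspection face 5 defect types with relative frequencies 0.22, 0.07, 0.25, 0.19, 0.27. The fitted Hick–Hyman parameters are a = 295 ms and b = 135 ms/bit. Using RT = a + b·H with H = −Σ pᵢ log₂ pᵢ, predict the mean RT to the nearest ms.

594 ms

Entropy contributions −pᵢ log₂ pᵢ: 0.4806, 0.2686, 0.5000, 0.4552, 0.5100; sum H = 2.2144 bits.
RT = a + bH = 295 + 135·2.2144 = 593.94 ms.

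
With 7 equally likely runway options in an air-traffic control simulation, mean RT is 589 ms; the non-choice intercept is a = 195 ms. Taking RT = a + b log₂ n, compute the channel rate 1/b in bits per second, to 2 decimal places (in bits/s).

7.13 bits/s

Choice component = 589 − 195 = 394 ms over log₂(7) = 2.8074 bits.
b = 394 / 2.8074 = 140.346 ms/bit, so 1/b = 7.125 bits/s.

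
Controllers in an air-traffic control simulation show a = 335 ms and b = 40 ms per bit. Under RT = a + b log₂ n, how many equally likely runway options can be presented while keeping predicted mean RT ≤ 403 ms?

3

Information budget: (403 − 335)/40 = 1.7000 bits, so n ≤ 2^1.7000 = 3.249 → at most 3.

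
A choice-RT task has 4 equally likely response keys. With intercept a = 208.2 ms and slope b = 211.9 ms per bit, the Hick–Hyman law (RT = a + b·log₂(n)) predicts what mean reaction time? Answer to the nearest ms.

632 ms

log₂(4) = 2 bits, so RT = 208.2 + 211.9 × 2 ≈ 632.000 ms.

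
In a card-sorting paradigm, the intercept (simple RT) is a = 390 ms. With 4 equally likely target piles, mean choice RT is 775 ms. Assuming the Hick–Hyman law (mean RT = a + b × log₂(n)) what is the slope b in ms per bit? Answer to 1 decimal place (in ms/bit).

log₂(4) = 2 bits.
b = (RT − a)/log₂ n = (775 − 390) / 2 = 192.500 ms/bit.

192.5 ms/bit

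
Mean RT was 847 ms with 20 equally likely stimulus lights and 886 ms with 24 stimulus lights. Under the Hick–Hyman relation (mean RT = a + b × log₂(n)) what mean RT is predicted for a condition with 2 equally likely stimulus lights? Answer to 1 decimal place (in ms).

354.5 ms

With log₂ n on the abscissa the relation is linear; from the two conditions:
  b = (886 − 847) / (log₂ 24 − log₂ 20) = 39 / (4.5850 − 4.3219) = 148.270 ms/bit
  a = 847 − 148.270 × 4.3219 = 206.190 ms
Then RT(2) = 206.190 + 148.270 × log₂ 2 = 206.190 + 148.270 × 1 ≈ 354.459 ms.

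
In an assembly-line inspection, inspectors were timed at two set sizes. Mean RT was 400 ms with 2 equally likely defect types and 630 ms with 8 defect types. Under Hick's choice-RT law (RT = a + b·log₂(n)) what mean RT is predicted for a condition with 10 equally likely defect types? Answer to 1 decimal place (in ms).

667.0 ms

Solve the two-equation system in a and b:
  b = (630 − 400) / (log₂ 8 − log₂ 2) = 230 / (3 − 1) = 115.000 ms/bit
  a = 400 − 115.000 × 1 = 285.000 ms
Then RT(10) = 285.000 + 115.000 × log₂ 10 = 285.000 + 115.000 × 3.3219 ≈ 667.022 ms.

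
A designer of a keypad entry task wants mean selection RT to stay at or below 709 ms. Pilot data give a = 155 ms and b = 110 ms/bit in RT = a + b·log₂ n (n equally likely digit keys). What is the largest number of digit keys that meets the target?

32

Information budget: (709 − 155)/110 = 5.0364 bits, so n ≤ 2^5.0364 = 32.817 → at most 32.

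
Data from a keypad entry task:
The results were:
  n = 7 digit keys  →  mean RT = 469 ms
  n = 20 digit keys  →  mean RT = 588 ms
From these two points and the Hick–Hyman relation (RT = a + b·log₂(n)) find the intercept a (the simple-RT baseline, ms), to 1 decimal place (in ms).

248.4 ms

Slope: b = (588 − 469) / (log₂ 20 − log₂ 7) = 119/1.5146 = 78.570 ms/bit.
Intercept: a = 469 − 78.570·log₂(7) = 248.426 ms.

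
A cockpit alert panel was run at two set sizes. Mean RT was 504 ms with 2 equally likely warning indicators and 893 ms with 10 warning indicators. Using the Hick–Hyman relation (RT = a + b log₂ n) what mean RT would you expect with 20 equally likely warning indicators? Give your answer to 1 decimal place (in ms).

RT is linear in log₂ n, so two points fix the line:
  b = (893 − 504) / (log₂ 10 − log₂ 2) = 389 / (3.3219 − 1) = 167.533 ms/bit
  a = 504 − 167.533 × 1 = 336.467 ms
Then RT(20) = 336.467 + 167.533 × log₂ 20 = 336.467 + 167.533 × 4.3219 ≈ 1060.533 ms.

1060.5 ms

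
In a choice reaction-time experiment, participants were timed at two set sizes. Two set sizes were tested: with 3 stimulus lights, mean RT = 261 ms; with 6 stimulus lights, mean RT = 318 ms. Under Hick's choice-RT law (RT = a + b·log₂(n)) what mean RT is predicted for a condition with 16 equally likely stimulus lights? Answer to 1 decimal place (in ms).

398.7 ms

Solve the two-equation system in a and b:
  b = (318 − 261) / (log₂ 6 − log₂ 3) = 57 / (2.5850 − 1.5850) = 57.000 ms/bit
  a = 261 − 57.000 × 1.5850 = 170.657 ms
Then RT(16) = 170.657 + 57.000 × log₂ 16 = 170.657 + 57.000 × 4 ≈ 398.657 ms.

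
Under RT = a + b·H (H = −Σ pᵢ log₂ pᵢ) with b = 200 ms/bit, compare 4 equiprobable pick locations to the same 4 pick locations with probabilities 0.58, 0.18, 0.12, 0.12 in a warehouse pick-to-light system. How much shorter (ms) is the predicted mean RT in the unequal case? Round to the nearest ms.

73 ms

The RT saving is b·ΔH. Equiprobable H₀ = log₂(4) = 2.0000 bits; with the given probabilities H = 1.6352 bits.
b·(H₀ − H) = 200 × (2.0000 − 1.6352) = 72.95 ms.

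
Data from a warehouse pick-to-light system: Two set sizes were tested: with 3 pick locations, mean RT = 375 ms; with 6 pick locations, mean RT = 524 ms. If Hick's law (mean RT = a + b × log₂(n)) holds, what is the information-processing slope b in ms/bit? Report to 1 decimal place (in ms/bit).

The slope on a log₂ axis is (524 − 375) / (2.5850 − 1.5850) = 149.000 ms/bit.

149.0 ms/bit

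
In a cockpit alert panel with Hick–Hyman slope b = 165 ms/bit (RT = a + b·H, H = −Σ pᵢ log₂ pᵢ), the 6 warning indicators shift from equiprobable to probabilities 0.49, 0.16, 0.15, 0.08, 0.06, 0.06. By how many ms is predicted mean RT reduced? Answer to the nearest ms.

Equiprobable entropy H₀ = log₂ 6 = 2.5850 bits.
Skewed entropy H = −Σ pᵢ log₂ pᵢ = 2.1164 bits.
ΔRT = b·(H₀ − H) = 165 × 0.4685 = 77.31 ms.

77 ms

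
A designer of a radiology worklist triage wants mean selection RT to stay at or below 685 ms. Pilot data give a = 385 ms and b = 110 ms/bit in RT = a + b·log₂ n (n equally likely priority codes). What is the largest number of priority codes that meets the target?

6

Information budget: (685 − 385)/110 = 2.7273 bits, so n ≤ 2^2.7273 = 6.622 → at most 6.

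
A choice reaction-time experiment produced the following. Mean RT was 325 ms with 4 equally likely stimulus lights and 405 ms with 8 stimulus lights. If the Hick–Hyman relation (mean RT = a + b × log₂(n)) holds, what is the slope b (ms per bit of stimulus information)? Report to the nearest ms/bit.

Slope: b = (405 − 325) / (log₂ 8 − log₂ 4) = 80/1.0000 = 80 ms/bit.

80 ms/bit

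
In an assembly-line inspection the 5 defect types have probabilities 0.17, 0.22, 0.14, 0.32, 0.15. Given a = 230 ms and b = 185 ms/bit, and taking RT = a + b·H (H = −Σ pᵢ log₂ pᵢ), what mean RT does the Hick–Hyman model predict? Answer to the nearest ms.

646 ms

Entropy contributions −pᵢ log₂ pᵢ: 0.4346, 0.4806, 0.3971, 0.5260, 0.4105; sum H = 2.2488 bits.
RT = a + bH = 230 + 185·2.2488 = 646.04 ms.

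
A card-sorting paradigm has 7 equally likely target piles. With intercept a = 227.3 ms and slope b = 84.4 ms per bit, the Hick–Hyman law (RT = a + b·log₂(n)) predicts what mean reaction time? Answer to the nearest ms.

464 ms

log₂(7) = 2.8074 bits, so RT = 227.3 + 84.4 × 2.8074 ≈ 464.241 ms.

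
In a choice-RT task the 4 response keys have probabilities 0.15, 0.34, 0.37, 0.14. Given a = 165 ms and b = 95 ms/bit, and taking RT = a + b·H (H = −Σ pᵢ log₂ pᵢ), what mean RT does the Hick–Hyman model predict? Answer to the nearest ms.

342 ms

Entropy contributions −pᵢ log₂ pᵢ: 0.4105, 0.5292, 0.5307, 0.3971; sum H = 1.8676 bits.
RT = a + bH = 165 + 95·1.8676 = 342.42 ms.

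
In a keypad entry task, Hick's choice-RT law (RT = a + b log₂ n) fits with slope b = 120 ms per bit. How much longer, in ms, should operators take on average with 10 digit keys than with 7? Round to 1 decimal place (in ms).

ΔRT = (a + b log₂ n₂) − (a + b log₂ n₁) = b·(log₂ n₂ − log₂ n₁).
log₂(10) − log₂(7) = 3.3219 − 2.8074 = 0.5146.
ΔRT = 120 × 0.5146 = 61.749 ms.

61.7 ms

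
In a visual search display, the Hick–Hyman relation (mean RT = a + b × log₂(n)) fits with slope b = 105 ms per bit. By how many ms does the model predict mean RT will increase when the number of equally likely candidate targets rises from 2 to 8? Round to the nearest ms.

ΔRT = (a + b log₂ n₂) − (a + b log₂ n₁) = b·(log₂ n₂ − log₂ n₁).
log₂(8) − log₂(2) = log₂(8/2) = log₂(4) = 2.
ΔRT = 105 × 2.0000 = 210.000 ms.

210 ms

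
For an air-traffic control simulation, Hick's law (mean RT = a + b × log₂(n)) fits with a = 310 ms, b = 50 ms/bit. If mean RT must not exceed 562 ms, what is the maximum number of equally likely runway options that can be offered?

32

Information budget: (562 − 310)/50 = 5.0400 bits, so n ≤ 2^5.0400 = 32.900 → at most 32.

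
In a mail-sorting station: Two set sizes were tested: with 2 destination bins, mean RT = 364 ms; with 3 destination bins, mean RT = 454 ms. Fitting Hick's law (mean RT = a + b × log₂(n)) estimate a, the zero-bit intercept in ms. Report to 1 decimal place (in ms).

The slope on a log₂ axis is (454 − 364) / (1.5850 − 1) = 153.856 ms/bit.
Intercept: a = 364 − 153.856·log₂(2) = 210.144 ms.

210.1 ms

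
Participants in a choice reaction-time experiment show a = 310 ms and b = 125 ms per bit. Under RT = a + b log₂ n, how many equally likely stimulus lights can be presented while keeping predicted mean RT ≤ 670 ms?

Information budget: (670 − 310)/125 = 2.8800 bits, so n ≤ 2^2.8800 = 7.362 → at most 7.

7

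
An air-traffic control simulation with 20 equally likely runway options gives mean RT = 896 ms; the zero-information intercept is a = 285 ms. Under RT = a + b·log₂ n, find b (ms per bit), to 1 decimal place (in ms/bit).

b = (896 − 285) / log₂(20) = 611 / 4.3219 = 141.372 ms/bit.

141.4 ms/bit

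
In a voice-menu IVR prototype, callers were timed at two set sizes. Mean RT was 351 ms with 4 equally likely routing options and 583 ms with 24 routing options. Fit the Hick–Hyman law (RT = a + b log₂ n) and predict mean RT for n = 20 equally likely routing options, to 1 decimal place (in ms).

559.4 ms

Solve the two-equation system in a and b:
  b = (583 − 351) / (log₂ 24 − log₂ 4) = 232 / (4.5850 − 2) = 89.750 ms/bit
  a = 351 − 89.750 × 2 = 171.500 ms
Then RT(20) = 171.500 + 89.750 × log₂ 20 = 171.500 + 89.750 × 4.3219 ≈ 559.393 ms.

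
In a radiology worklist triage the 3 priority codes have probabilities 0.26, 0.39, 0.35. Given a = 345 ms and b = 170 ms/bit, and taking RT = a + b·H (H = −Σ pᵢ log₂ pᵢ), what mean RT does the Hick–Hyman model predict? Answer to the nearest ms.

H = 0.26·log₂(1/0.26) + 0.39·log₂(1/0.39) + 0.35·log₂(1/0.35) = 1.5652 bits.
RT = 345 + 170 × 1.5652 = 611.08 ms.

611 ms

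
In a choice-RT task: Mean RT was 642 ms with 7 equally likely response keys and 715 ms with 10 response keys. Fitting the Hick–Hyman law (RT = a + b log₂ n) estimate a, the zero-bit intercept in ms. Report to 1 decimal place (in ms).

Slope: b = (715 − 642) / (log₂ 10 − log₂ 7) = 73/0.5146 = 141.865 ms/bit.
Intercept: a = 642 − 141.865·log₂(7) = 243.734 ms.

243.7 ms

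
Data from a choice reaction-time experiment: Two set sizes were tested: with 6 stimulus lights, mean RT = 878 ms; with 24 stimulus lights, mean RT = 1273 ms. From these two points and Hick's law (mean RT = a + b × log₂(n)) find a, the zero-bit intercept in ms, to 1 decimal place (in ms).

Slope: b = (1273 − 878) / (log₂ 24 − log₂ 6) = 395/2.0000 = 197.500 ms/bit.
Intercept: a = 878 − 197.500·log₂(6) = 367.470 ms.

367.5 ms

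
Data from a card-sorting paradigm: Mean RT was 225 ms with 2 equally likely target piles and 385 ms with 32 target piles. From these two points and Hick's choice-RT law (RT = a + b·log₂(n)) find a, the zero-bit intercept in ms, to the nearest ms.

b = (RT₂ − RT₁)/(log₂ n₂ − log₂ n₁) = (385 − 225)/(5 − 1) = 40 ms/bit.
Intercept: a = 225 − 40·log₂(2) = 185.000 ms.

185 ms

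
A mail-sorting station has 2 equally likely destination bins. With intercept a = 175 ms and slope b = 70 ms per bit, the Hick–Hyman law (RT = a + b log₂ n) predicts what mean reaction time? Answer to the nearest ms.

log₂(2) = 1 bits, so RT = 175 + 70 × 1 ≈ 245.000 ms.

245 ms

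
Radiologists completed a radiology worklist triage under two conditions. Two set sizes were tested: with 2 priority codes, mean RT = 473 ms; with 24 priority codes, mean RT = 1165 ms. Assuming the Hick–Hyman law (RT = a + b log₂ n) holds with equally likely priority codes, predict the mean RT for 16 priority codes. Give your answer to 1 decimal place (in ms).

1052.1 ms

Solve the two-equation system in a and b:
  b = (1165 − 473) / (log₂ 24 − log₂ 2) = 692 / (4.5850 − 1) = 193.029 ms/bit
  a = 473 − 193.029 × 1 = 279.971 ms
Then RT(16) = 279.971 + 193.029 × log₂ 16 = 279.971 + 193.029 × 4 ≈ 1052.086 ms.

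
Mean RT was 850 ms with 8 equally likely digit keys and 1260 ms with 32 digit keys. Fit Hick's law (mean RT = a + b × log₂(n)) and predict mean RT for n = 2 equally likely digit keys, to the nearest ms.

Fit slope and intercept:
  b = (1260 − 850) / (log₂ 32 − log₂ 8) = 410 / (5 − 3) = 205 ms/bit
  a = 850 − 205 × 3 = 235 ms
Then RT(2) = 235 + 205 × log₂ 2 = 235 + 205 × 1 ≈ 440.000 ms.

440 ms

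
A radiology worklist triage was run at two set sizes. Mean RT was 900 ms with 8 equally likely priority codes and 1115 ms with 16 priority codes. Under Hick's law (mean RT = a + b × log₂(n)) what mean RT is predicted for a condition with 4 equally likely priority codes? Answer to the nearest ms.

685 ms

RT is linear in log₂ n, so two points fix the line:
  b = (1115 − 900) / (log₂ 16 − log₂ 8) = 215 / (4 − 3) = 215 ms/bit
  a = 900 − 215 × 3 = 255 ms
Then RT(4) = 255 + 215 × log₂ 4 = 255 + 215 × 2 ≈ 685.000 ms.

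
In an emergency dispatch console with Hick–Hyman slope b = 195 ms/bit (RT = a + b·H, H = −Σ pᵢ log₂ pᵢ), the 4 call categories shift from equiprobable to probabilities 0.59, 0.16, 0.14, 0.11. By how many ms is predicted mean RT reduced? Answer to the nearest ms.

The RT saving is b·ΔH. Equiprobable H₀ = log₂(4) = 2.0000 bits; with the given probabilities H = 1.6195 bits.
b·(H₀ − H) = 195 × (2.0000 − 1.6195) = 74.19 ms.

74 ms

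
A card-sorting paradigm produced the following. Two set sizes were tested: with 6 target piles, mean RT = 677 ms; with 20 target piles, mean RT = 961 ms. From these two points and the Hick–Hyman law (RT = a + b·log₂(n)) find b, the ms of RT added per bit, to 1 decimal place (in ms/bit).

163.5 ms/bit

b = (RT₂ − RT₁)/(log₂ n₂ − log₂ n₁) = (961 − 677)/(4.3219 − 2.5850) = 163.504 ms/bit.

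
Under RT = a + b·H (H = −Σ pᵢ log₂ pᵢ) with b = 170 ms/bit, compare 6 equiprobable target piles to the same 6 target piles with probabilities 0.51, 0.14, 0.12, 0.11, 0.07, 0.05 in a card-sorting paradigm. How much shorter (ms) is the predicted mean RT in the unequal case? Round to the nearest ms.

83 ms

Equiprobable entropy H₀ = log₂ 6 = 2.5850 bits.
Skewed entropy H = −Σ pᵢ log₂ pᵢ = 2.0945 bits.
ΔRT = b·(H₀ − H) = 170 × 0.4904 = 83.37 ms.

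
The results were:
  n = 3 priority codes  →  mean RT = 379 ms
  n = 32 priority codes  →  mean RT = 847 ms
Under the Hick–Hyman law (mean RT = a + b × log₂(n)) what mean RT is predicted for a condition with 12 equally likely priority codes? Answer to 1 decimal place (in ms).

653.1 ms

With log₂ n on the abscissa the relation is linear; from the two conditions:
  b = (847 − 379) / (log₂ 32 − log₂ 3) = 468 / (5 − 1.5850) = 137.041 ms/bit
  a = 379 − 137.041 × 1.5850 = 161.795 ms
Then RT(12) = 161.795 + 137.041 × log₂ 12 = 161.795 + 137.041 × 3.5850 ≈ 653.082 ms.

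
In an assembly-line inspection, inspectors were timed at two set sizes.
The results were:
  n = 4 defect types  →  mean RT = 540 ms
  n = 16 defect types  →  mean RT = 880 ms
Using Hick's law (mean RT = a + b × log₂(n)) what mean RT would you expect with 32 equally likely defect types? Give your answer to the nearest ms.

1050 ms

Solve the two-equation system in a and b:
  b = (880 − 540) / (log₂ 16 − log₂ 4) = 340 / (4 − 2) = 170 ms/bit
  a = 540 − 170 × 2 = 200 ms
Then RT(32) = 200 + 170 × log₂ 32 = 200 + 170 × 5 ≈ 1050.000 ms.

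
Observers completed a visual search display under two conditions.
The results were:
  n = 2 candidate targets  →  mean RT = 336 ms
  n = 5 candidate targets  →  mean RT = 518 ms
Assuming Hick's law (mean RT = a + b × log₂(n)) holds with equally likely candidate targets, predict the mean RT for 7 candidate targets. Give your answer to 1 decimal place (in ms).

Solve the two-equation system in a and b:
  b = (518 − 336) / (log₂ 5 − log₂ 2) = 182 / (2.3219 − 1) = 137.678 ms/bit
  a = 336 − 137.678 × 1 = 198.322 ms
Then RT(7) = 198.322 + 137.678 × log₂ 7 = 198.322 + 137.678 × 2.8074 ≈ 584.832 ms.

584.8 ms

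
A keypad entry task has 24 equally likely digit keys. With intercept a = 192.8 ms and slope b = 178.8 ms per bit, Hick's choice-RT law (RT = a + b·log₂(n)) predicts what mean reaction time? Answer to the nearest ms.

log₂(24) = 4.5850 bits, so RT = 192.8 + 178.8 × 4.5850 ≈ 1012.591 ms.

1013 ms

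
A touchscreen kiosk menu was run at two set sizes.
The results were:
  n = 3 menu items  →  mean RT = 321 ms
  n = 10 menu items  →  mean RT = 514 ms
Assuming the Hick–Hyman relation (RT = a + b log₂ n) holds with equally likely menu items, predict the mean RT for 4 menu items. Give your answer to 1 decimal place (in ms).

With log₂ n on the abscissa the relation is linear; from the two conditions:
  b = (514 − 321) / (log₂ 10 − log₂ 3) = 193 / (3.3219 − 1.5850) = 111.113 ms/bit
  a = 321 − 111.113 × 1.5850 = 144.890 ms
Then RT(4) = 144.890 + 111.113 × log₂ 4 = 144.890 + 111.113 × 2 ≈ 367.116 ms.

367.1 ms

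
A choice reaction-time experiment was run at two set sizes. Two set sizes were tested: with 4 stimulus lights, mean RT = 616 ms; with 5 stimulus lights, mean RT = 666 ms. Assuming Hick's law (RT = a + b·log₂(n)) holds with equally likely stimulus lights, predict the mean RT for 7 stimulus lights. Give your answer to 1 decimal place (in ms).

Solve the two-equation system in a and b:
  b = (666 − 616) / (log₂ 5 − log₂ 4) = 50 / (2.3219 − 2) = 155.314 ms/bit
  a = 616 − 155.314 × 2 = 305.372 ms
Then RT(7) = 305.372 + 155.314 × log₂ 7 = 305.372 + 155.314 × 2.8074 ≈ 741.394 ms.

741.4 ms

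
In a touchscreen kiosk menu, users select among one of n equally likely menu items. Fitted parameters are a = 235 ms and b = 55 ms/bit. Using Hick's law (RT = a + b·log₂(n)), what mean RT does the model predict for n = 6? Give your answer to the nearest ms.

377 ms

log₂(6) = 2.5850 bits, so RT = 235 + 55 × 2.5850 ≈ 377.173 ms.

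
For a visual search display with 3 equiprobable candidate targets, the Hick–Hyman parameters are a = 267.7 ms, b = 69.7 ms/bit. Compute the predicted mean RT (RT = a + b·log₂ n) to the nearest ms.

378 ms

log₂(3) = 1.5850 bits, so RT = 267.7 + 69.7 × 1.5850 ≈ 378.172 ms.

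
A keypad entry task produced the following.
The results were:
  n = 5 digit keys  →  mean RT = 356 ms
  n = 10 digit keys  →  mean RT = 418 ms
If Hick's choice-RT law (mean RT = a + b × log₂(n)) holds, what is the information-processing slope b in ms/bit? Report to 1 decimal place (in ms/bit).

Slope: b = (418 − 356) / (log₂ 10 − log₂ 5) = 62/1.0000 = 62.000 ms/bit.

62.0 ms/bit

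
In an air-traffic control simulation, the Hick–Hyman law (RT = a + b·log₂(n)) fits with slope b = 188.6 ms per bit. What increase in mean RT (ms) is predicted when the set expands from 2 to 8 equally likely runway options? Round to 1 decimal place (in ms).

ΔRT = (a + b log₂ n₂) − (a + b log₂ n₁) = b·(log₂ n₂ − log₂ n₁).
log₂(8) − log₂(2) = log₂(8/2) = log₂(4) = 2.
ΔRT = 188.6 × 2.0000 = 377.200 ms.

377.2 ms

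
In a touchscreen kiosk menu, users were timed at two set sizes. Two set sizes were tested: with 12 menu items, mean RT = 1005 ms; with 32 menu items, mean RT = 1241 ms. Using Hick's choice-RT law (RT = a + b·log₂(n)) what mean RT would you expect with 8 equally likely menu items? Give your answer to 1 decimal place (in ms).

With log₂ n on the abscissa the relation is linear; from the two conditions:
  b = (1241 − 1005) / (log₂ 32 − log₂ 12) = 236 / (5 − 3.5850) = 166.780 ms/bit
  a = 1005 − 166.780 × 3.5850 = 407.100 ms
Then RT(8) = 407.100 + 166.780 × log₂ 8 = 407.100 + 166.780 × 3 ≈ 907.440 ms.

907.4 ms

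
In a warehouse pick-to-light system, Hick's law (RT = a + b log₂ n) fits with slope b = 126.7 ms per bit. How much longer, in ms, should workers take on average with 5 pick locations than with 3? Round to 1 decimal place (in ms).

The intercept a cancels: ΔRT = b·(log₂ n₂ − log₂ n₁) = b·log₂(n₂/n₁).
log₂(5) − log₂(3) = 2.3219 − 1.5850 = 0.7370.
ΔRT = 126.7 × 0.7370 = 93.374 ms.

93.4 ms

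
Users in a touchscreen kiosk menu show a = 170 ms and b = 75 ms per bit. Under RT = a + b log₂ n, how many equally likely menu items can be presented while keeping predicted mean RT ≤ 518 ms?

24

75·log₂ n ≤ 518 − 170 = 348, giving log₂ n ≤ 4.6400 and n ≤ 24.933. The largest whole number is 24.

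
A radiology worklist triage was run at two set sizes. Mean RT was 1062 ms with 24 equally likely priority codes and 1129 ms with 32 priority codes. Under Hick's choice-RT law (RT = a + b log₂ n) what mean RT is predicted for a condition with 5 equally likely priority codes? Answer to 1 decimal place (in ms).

696.7 ms

With log₂ n on the abscissa the relation is linear; from the two conditions:
  b = (1129 − 1062) / (log₂ 32 − log₂ 24) = 67 / (5 − 4.5850) = 161.431 ms/bit
  a = 1062 − 161.431 × 4.5850 = 321.844 ms
Then RT(5) = 321.844 + 161.431 × log₂ 5 = 321.844 + 161.431 × 2.3219 ≈ 696.676 ms.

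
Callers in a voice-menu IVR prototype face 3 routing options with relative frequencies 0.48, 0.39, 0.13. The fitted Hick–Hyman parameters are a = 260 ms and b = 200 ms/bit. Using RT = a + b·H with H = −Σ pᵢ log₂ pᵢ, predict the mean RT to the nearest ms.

H = 0.48·log₂(1/0.48) + 0.39·log₂(1/0.39) + 0.13·log₂(1/0.13) = 1.4207 bits.
RT = 260 + 200 × 1.4207 = 544.14 ms.

544 ms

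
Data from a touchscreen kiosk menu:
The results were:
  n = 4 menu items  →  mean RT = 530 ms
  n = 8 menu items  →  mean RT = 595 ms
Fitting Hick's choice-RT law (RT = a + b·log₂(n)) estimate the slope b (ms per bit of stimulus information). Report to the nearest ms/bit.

65 ms/bit

The slope on a log₂ axis is (595 − 530) / (3 − 2) = 65 ms/bit.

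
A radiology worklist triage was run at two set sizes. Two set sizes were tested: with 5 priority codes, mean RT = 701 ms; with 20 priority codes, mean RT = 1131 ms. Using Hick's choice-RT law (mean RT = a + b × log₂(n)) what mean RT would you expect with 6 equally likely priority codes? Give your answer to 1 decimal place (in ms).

RT is linear in log₂ n, so two points fix the line:
  b = (1131 − 701) / (log₂ 20 − log₂ 5) = 430 / (4.3219 − 2.3219) = 215.000 ms/bit
  a = 701 − 215.000 × 2.3219 = 201.785 ms
Then RT(6) = 201.785 + 215.000 × log₂ 6 = 201.785 + 215.000 × 2.5850 ≈ 757.552 ms.

757.6 ms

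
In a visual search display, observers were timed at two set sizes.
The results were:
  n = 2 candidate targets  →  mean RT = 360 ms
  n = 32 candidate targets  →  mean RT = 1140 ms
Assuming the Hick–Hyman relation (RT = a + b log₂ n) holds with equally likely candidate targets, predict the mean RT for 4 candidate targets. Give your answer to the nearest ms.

With log₂ n on the abscissa the relation is linear; from the two conditions:
  b = (1140 − 360) / (log₂ 32 − log₂ 2) = 780 / (5 − 1) = 195 ms/bit
  a = 360 − 195 × 1 = 165 ms
Then RT(4) = 165 + 195 × log₂ 4 = 165 + 195 × 2 ≈ 555.000 ms.

555 ms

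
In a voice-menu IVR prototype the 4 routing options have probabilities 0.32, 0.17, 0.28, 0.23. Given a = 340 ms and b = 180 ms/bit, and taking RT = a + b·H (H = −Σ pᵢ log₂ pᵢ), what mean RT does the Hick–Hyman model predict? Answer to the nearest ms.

H = 0.32·log₂(1/0.32) + 0.17·log₂(1/0.17) + 0.28·log₂(1/0.28) + 0.23·log₂(1/0.23) = 1.9625 bits.
RT = 340 + 180 × 1.9625 = 693.25 ms.

693 ms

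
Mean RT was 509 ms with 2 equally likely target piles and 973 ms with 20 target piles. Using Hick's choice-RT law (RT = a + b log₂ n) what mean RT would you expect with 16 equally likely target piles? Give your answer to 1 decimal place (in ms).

928.0 ms

Solve the two-equation system in a and b:
  b = (973 − 509) / (log₂ 20 − log₂ 2) = 464 / (4.3219 − 1) = 139.678 ms/bit
  a = 509 − 139.678 × 1 = 369.322 ms
Then RT(16) = 369.322 + 139.678 × log₂ 16 = 369.322 + 139.678 × 4 ≈ 928.034 ms.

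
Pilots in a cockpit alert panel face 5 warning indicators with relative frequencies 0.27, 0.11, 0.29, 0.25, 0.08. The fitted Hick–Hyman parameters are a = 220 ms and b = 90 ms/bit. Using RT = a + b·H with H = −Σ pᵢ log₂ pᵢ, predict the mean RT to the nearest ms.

H = 0.27·log₂(1/0.27) + 0.11·log₂(1/0.11) + 0.29·log₂(1/0.29) + 0.25·log₂(1/0.25) + 0.08·log₂(1/0.08) = 2.1697 bits.
RT = 220 + 90 × 2.1697 = 415.27 ms.

415 ms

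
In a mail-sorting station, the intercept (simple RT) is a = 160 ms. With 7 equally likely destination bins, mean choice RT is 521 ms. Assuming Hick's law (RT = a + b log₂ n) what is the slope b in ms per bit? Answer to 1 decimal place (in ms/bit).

128.6 ms/bit

7 alternatives carry log₂ 7 = 2.8074 bits; the choice cost is 521 − 160 = 361 ms, so b = 361/2.8074 = 128.591 ms/bit.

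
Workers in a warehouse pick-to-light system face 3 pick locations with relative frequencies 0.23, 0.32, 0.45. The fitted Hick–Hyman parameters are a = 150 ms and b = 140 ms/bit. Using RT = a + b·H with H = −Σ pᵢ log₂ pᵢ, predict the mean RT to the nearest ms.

364 ms

H = 0.23·log₂(1/0.23) + 0.32·log₂(1/0.32) + 0.45·log₂(1/0.45) = 1.5321 bits.
RT = 150 + 140 × 1.5321 = 364.49 ms.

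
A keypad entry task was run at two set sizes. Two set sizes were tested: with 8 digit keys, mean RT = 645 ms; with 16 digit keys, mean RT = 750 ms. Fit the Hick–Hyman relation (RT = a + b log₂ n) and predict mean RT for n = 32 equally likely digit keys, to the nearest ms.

855 ms

Solve the two-equation system in a and b:
  b = (750 − 645) / (log₂ 16 − log₂ 8) = 105 / (4 − 3) = 105 ms/bit
  a = 645 − 105 × 3 = 330 ms
Then RT(32) = 330 + 105 × log₂ 32 = 330 + 105 × 5 ≈ 855.000 ms.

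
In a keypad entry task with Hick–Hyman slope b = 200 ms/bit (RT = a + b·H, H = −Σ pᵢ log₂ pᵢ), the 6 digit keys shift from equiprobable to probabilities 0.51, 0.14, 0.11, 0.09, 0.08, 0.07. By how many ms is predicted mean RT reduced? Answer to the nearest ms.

Equiprobable entropy H₀ = log₂ 6 = 2.5850 bits.
Skewed entropy H = −Σ pᵢ log₂ pᵢ = 2.1155 bits.
ΔRT = b·(H₀ − H) = 200 × 0.4694 = 93.88 ms.

94 ms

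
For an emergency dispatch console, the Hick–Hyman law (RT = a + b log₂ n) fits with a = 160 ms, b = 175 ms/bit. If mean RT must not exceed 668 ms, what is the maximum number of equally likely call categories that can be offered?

7

Set 160 + 175·log₂ n ≤ 668 → log₂ n ≤ (668 − 160)/175 = 2.9029.
So n ≤ 2^2.9029 = 7.479; the largest integer n is 7.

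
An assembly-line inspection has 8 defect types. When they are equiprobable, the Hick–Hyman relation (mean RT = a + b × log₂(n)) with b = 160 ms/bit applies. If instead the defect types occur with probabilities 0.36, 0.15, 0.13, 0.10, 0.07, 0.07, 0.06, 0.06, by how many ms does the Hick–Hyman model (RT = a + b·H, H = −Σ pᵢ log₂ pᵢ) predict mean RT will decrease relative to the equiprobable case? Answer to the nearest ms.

The RT saving is b·ΔH. Equiprobable H₀ = log₂(8) = 3.0000 bits; with the given probabilities H = 2.6802 bits.
b·(H₀ − H) = 160 × (3.0000 − 2.6802) = 51.17 ms.

51 ms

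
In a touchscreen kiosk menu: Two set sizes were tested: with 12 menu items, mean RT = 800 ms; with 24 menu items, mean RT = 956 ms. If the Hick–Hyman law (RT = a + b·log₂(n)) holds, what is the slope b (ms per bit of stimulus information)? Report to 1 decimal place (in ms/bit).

156.0 ms/bit

Slope: b = (956 − 800) / (log₂ 24 − log₂ 12) = 156/1.0000 = 156.000 ms/bit.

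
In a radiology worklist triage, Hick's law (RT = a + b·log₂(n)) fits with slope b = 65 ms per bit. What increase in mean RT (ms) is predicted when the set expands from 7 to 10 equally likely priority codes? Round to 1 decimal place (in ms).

33.4 ms

ΔRT = (a + b log₂ n₂) − (a + b log₂ n₁) = b·(log₂ n₂ − log₂ n₁).
log₂(10) − log₂(7) = 3.3219 − 2.8074 = 0.5146.
ΔRT = 65 × 0.5146 = 33.447 ms.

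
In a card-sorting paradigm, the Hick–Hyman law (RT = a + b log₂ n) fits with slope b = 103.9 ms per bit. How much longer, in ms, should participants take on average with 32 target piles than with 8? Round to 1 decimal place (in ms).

207.8 ms

Only the slope matters, since a is common to both: ΔRT = b·log₂(n₂/n₁).
log₂(32) − log₂(8) = log₂(32/8) = log₂(4) = 2.
ΔRT = 103.9 × 2.0000 = 207.800 ms.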